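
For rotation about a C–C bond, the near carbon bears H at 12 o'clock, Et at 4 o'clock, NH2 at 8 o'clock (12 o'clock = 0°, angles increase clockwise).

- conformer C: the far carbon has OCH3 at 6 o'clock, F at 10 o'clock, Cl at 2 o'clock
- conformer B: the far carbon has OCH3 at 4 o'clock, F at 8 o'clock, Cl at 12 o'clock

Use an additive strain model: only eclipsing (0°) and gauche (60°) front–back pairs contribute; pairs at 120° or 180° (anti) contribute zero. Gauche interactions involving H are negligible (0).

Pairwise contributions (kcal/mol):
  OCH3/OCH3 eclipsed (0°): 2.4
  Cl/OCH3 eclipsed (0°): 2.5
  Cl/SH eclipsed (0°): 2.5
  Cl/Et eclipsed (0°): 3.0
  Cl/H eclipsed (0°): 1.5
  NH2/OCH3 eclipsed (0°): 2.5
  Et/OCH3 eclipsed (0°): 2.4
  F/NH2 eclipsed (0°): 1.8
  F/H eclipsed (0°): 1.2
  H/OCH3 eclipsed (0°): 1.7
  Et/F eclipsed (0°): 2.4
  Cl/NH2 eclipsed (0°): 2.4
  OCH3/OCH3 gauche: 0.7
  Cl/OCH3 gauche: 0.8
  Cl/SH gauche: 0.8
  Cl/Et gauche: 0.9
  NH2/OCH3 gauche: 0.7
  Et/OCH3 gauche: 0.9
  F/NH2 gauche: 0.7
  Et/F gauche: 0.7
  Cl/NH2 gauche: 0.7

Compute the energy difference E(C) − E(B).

C (staggered): Et–OCH3 gauche, Et–Cl gauche, NH2–OCH3 gauche, NH2–F gauche; 0.9 + 0.9 + 0.7 + 0.7 = 3.2 kcal/mol.
B (eclipsed): H–Cl eclipsed, Et–OCH3 eclipsed, NH2–F eclipsed; 1.5 + 2.4 + 1.8 = 5.7 kcal/mol.
E(C) − E(B) = 3.2 − 5.7 = -2.5 kcal/mol.

-2.5 kcal/mol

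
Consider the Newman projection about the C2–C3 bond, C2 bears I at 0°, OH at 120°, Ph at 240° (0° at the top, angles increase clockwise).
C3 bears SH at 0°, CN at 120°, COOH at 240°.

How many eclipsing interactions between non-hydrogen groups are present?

Non-H eclipsing pairs: I(0°)/SH(0°); OH(120°)/CN(120°); Ph(240°)/COOH(240°) — 3 interactions.

3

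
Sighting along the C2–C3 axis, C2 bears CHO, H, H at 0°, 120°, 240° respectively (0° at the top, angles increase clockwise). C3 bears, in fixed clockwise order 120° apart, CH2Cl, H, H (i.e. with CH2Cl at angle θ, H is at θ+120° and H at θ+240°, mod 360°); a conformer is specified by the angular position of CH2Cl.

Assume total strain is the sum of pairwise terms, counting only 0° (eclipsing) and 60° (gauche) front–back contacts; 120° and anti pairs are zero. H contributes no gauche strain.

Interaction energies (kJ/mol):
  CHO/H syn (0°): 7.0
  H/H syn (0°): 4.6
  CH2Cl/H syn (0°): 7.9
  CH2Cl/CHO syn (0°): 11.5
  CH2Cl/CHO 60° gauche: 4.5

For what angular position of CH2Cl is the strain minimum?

CH2Cl at 0° (eclipsed): CHO(0°)/CH2Cl(0°) eclipsed 11.5; H(120°)/H(120°) eclipsed 4.6; H(240°)/H(240°) eclipsed 4.6 → 20.7 kJ/mol.
CH2Cl at 60° (staggered): CHO(0°)/CH2Cl(60°) gauche 4.5 → 4.5 kJ/mol.
CH2Cl at 120° (eclipsed): CHO(0°)/H(0°) eclipsed 7.0; H(120°)/CH2Cl(120°) eclipsed 7.9; H(240°)/H(240°) eclipsed 4.6 → 19.5 kJ/mol.
CH2Cl at 180° (staggered): no non-H gauche contacts → 0.0 kJ/mol.
CH2Cl at 240° (eclipsed): CHO(0°)/H(0°) eclipsed 7.0; H(120°)/H(120°) eclipsed 4.6; H(240°)/CH2Cl(240°) eclipsed 7.9 → 19.5 kJ/mol.
CH2Cl at 300° (staggered): CHO(0°)/CH2Cl(300°) gauche 4.5 → 4.5 kJ/mol.
The minimum (0.0 kJ/mol) occurs with CH2Cl at 180°.

180°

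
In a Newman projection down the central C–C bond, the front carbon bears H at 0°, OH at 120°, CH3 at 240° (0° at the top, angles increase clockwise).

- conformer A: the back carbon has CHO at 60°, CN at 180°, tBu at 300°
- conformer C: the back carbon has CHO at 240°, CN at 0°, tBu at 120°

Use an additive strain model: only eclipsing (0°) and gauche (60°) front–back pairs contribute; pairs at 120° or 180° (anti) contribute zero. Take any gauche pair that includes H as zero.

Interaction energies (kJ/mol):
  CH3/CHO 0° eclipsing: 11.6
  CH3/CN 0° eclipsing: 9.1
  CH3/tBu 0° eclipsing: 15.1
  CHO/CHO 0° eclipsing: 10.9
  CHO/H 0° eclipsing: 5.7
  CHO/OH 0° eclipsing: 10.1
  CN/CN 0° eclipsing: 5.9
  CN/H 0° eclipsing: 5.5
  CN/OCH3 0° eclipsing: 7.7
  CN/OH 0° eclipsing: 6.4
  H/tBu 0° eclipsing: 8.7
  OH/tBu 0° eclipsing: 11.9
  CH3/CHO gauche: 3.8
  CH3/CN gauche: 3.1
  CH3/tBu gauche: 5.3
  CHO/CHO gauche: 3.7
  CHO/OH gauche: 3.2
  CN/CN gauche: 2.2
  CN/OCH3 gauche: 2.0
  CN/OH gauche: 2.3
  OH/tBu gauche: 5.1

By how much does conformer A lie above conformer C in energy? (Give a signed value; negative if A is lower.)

A is staggered. OH at 120° is gauche with CHO at 60° (3.2); OH at 120° is gauche with CN at 180° (2.3); CH3 at 240° is gauche with CN at 180° (3.1); CH3 at 240° is gauche with tBu at 300° (5.3). Total 13.9 kJ/mol.
C is eclipsed. H at 0° is eclipsed with CN at 0° (5.5); OH at 120° is eclipsed with tBu at 120° (11.9); CH3 at 240° is eclipsed with CHO at 240° (11.6). Total 29.0 kJ/mol.
E(A) − E(C) = 13.9 − 29.0 = -15.1 kJ/mol.

-15.1 kJ/mol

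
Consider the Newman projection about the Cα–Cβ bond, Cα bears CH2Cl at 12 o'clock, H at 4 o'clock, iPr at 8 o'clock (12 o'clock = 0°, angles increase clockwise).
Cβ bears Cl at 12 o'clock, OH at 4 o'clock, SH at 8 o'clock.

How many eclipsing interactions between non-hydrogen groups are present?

Non-H eclipsing pairs: CH2Cl(0°)/Cl(0°); iPr(240°)/SH(240°) — 2 interactions.

2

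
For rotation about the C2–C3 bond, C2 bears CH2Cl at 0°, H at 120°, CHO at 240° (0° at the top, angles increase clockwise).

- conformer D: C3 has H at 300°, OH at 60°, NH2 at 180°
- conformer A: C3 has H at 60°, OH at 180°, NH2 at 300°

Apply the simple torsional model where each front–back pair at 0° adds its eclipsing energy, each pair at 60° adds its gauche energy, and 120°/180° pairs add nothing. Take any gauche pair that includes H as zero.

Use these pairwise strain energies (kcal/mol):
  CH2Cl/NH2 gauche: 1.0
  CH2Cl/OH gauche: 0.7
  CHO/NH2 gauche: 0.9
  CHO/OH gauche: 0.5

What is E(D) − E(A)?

D is staggered. CH2Cl at 0° is gauche with OH at 60° (0.7); CHO at 240° is gauche with NH2 at 180° (0.9). Total 1.6 kcal/mol.
A is staggered. CH2Cl at 0° is gauche with NH2 at 300° (1.0); CHO at 240° is gauche with OH at 180° (0.5); CHO at 240° is gauche with NH2 at 300° (0.9). Total 2.4 kcal/mol.
E(D) − E(A) = 1.6 − 2.4 = -0.8 kcal/mol.

-0.8 kcal/mol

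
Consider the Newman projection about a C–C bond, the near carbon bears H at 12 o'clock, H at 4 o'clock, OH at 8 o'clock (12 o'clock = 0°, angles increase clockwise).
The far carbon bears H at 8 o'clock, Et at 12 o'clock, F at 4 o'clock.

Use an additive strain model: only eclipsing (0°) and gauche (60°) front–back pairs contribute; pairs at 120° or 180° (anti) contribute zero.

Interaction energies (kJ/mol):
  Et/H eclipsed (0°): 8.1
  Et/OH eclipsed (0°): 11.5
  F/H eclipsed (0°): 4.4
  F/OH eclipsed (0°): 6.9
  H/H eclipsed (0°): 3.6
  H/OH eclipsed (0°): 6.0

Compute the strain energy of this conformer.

18.5 kJ/mol

This conformer (eclipsed): H(0°)/Et(0°) eclipsed 8.1; H(120°)/F(120°) eclipsed 4.4; OH(240°)/H(240°) eclipsed 6.0 → 18.5 kJ/mol.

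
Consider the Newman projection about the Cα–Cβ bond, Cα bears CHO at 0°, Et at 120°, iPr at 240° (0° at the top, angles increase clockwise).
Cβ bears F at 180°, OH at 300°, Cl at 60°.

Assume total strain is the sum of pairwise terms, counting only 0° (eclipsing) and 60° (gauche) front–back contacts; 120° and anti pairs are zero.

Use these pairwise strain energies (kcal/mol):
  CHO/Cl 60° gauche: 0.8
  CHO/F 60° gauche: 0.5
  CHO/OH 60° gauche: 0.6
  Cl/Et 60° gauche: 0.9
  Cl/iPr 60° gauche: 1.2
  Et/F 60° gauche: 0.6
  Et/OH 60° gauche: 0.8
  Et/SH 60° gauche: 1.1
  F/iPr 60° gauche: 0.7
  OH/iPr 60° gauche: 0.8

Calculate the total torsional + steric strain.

This conformer (staggered): CHO–OH gauche, CHO–Cl gauche, Et–F gauche, Et–Cl gauche, iPr–F gauche, iPr–OH gauche; 0.6 + 0.8 + 0.6 + 0.9 + 0.7 + 0.8 = 4.4 kcal/mol.

4.4 kcal/mol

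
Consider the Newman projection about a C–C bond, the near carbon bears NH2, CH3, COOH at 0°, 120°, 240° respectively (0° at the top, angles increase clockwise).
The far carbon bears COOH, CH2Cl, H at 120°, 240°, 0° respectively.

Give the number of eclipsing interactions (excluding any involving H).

Non-H eclipsing pairs: CH3(120°)/COOH(120°); COOH(240°)/CH2Cl(240°) — 2 interactions.

2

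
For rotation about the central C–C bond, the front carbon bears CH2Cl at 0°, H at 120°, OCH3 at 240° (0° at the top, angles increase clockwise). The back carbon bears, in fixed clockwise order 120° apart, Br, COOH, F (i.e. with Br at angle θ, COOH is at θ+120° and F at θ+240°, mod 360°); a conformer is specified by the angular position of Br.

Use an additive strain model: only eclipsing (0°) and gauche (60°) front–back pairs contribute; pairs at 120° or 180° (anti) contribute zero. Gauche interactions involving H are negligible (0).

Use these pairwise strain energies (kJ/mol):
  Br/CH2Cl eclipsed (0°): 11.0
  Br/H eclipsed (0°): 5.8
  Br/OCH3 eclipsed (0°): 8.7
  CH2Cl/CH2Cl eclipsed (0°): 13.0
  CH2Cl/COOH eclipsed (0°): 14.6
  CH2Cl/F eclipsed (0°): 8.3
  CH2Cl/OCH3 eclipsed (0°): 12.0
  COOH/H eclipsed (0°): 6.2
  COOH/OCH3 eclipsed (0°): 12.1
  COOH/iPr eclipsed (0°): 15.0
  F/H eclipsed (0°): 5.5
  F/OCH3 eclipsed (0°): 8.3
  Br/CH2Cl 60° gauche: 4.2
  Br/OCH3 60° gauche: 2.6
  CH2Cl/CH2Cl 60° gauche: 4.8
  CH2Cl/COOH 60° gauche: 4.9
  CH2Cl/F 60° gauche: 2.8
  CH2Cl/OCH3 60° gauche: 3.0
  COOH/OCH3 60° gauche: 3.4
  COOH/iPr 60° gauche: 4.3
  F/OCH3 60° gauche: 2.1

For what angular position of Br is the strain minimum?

Br at 0° (eclipsed): CH2Cl–Br eclipsed, H–COOH eclipsed, OCH3–F eclipsed; 11.0 + 6.2 + 8.3 = 25.5 kJ/mol.
Br at 60° (staggered): CH2Cl–Br gauche, CH2Cl–F gauche, OCH3–COOH gauche, OCH3–F gauche; 4.2 + 2.8 + 3.4 + 2.1 = 12.5 kJ/mol.
Br at 120° (eclipsed): CH2Cl–F eclipsed, H–Br eclipsed, OCH3–COOH eclipsed; 8.3 + 5.8 + 12.1 = 26.2 kJ/mol.
Br at 180° (staggered): CH2Cl–COOH gauche, CH2Cl–F gauche, OCH3–Br gauche, OCH3–COOH gauche; 4.9 + 2.8 + 2.6 + 3.4 = 13.7 kJ/mol.
Br at 240° (eclipsed): CH2Cl–COOH eclipsed, H–F eclipsed, OCH3–Br eclipsed; 14.6 + 5.5 + 8.7 = 28.8 kJ/mol.
Br at 300° (staggered): CH2Cl–Br gauche, CH2Cl–COOH gauche, OCH3–Br gauche, OCH3–F gauche; 4.2 + 4.9 + 2.6 + 2.1 = 13.8 kJ/mol.
The minimum (12.5 kJ/mol) occurs with Br at 60°.

60°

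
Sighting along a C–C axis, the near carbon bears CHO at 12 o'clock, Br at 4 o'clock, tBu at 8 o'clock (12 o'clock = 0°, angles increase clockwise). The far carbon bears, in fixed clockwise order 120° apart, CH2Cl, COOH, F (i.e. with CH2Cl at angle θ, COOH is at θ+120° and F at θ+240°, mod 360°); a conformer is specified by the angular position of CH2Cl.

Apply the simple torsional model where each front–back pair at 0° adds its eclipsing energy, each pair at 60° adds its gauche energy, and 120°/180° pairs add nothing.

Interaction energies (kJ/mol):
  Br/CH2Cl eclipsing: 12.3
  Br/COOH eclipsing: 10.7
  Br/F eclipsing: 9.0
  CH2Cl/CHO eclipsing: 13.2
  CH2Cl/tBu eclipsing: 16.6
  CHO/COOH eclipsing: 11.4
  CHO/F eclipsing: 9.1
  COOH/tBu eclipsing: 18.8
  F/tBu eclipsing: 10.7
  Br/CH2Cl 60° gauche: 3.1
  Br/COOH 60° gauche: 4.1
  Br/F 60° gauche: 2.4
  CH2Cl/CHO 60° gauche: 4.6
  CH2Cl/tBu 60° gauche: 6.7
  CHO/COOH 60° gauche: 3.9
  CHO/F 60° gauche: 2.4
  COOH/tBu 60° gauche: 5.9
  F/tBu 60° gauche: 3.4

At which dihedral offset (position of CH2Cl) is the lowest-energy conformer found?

60°

CH2Cl at 0° (eclipsed): CHO–CH2Cl eclipsed, Br–COOH eclipsed, tBu–F eclipsed; 13.2 + 10.7 + 10.7 = 34.6 kJ/mol.
CH2Cl at 60° (staggered): CHO–CH2Cl gauche, CHO–F gauche, Br–CH2Cl gauche, Br–COOH gauche, tBu–COOH gauche, tBu–F gauche; 4.6 + 2.4 + 3.1 + 4.1 + 5.9 + 3.4 = 23.5 kJ/mol.
CH2Cl at 120° (eclipsed): CHO–F eclipsed, Br–CH2Cl eclipsed, tBu–COOH eclipsed; 9.1 + 12.3 + 18.8 = 40.2 kJ/mol.
CH2Cl at 180° (staggered): CHO–COOH gauche, CHO–F gauche, Br–CH2Cl gauche, Br–F gauche, tBu–CH2Cl gauche, tBu–COOH gauche; 3.9 + 2.4 + 3.1 + 2.4 + 6.7 + 5.9 = 24.4 kJ/mol.
CH2Cl at 240° (eclipsed): CHO–COOH eclipsed, Br–F eclipsed, tBu–CH2Cl eclipsed; 11.4 + 9.0 + 16.6 = 37.0 kJ/mol.
CH2Cl at 300° (staggered): CHO–CH2Cl gauche, CHO–COOH gauche, Br–COOH gauche, Br–F gauche, tBu–CH2Cl gauche, tBu–F gauche; 4.6 + 3.9 + 4.1 + 2.4 + 6.7 + 3.4 = 25.1 kJ/mol.
The minimum (23.5 kJ/mol) occurs with CH2Cl at 60°.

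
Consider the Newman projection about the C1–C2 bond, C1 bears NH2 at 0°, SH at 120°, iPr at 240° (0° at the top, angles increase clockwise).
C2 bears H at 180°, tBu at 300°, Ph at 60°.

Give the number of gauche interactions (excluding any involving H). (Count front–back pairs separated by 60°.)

Non-H gauche pairs: NH2(0°)/tBu(300°); NH2(0°)/Ph(60°); SH(120°)/Ph(60°); iPr(240°)/tBu(300°) — 4 interactions.

4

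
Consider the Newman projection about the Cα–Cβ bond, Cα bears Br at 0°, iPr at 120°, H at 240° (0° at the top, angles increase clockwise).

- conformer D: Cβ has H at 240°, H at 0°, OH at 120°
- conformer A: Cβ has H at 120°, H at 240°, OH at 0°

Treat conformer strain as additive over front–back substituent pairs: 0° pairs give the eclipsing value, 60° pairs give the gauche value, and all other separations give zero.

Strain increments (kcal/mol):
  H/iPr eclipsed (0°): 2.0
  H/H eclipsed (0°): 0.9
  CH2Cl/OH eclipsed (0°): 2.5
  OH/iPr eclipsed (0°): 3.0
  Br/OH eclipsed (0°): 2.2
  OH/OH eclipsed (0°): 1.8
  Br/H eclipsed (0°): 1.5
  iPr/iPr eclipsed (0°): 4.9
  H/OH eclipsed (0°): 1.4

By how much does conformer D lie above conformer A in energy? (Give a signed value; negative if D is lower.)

D (eclipsed): Br–H eclipsed, iPr–OH eclipsed, H–H eclipsed; 1.5 + 3.0 + 0.9 = 5.4 kcal/mol.
A (eclipsed): Br–OH eclipsed, iPr–H eclipsed, H–H eclipsed; 2.2 + 2.0 + 0.9 = 5.1 kcal/mol.
E(D) − E(A) = 5.4 − 5.1 = +0.3 kcal/mol.

+0.3 kcal/mol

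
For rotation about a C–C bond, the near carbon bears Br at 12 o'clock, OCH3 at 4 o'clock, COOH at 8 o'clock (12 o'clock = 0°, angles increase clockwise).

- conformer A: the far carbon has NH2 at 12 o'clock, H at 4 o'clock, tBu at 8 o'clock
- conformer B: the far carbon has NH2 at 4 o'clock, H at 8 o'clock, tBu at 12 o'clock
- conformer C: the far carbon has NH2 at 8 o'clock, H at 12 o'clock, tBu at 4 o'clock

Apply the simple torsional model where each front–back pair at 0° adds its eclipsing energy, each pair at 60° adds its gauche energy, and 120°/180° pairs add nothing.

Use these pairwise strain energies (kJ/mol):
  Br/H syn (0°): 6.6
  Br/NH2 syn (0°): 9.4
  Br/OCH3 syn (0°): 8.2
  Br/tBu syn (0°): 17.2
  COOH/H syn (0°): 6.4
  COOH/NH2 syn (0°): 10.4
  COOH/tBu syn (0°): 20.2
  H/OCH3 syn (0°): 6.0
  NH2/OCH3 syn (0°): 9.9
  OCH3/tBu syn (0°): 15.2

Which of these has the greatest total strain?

A

A (eclipsed): Br–NH2 eclipsed, OCH3–H eclipsed, COOH–tBu eclipsed; 9.4 + 6.0 + 20.2 = 35.6 kJ/mol.
B (eclipsed): Br–tBu eclipsed, OCH3–NH2 eclipsed, COOH–H eclipsed; 17.2 + 9.9 + 6.4 = 33.5 kJ/mol.
C (eclipsed): Br–H eclipsed, OCH3–tBu eclipsed, COOH–NH2 eclipsed; 6.6 + 15.2 + 10.4 = 32.2 kJ/mol.
A has the highest total (35.6 kJ/mol).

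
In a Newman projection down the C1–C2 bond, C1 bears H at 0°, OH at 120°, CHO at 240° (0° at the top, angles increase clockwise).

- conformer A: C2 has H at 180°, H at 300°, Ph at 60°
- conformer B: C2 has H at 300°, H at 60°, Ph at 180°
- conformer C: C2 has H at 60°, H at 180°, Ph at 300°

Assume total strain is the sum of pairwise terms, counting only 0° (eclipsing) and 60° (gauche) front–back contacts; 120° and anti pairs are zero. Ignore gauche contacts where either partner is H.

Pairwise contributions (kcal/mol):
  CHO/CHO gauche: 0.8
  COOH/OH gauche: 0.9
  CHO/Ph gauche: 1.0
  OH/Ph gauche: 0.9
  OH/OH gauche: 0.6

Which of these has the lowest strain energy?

A

A (staggered): OH–Ph gauche; 0.9 = 0.9 kcal/mol.
B (staggered): OH–Ph gauche, CHO–Ph gauche; 0.9 + 1.0 = 1.9 kcal/mol.
C (staggered): CHO–Ph gauche; 1.0 = 1.0 kcal/mol.
A has the lowest total (0.9 kcal/mol).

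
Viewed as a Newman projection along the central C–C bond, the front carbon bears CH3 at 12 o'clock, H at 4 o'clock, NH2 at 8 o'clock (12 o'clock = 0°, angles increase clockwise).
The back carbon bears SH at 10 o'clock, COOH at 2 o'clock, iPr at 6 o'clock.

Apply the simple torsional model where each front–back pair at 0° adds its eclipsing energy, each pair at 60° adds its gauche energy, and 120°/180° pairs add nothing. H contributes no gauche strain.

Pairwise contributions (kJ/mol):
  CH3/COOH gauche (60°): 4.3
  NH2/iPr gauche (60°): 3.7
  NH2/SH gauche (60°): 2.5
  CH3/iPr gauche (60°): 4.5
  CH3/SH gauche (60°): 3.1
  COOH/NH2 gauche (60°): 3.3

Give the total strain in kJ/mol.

13.6 kJ/mol

This conformer (staggered): CH3–SH gauche, CH3–COOH gauche, NH2–SH gauche, NH2–iPr gauche; 3.1 + 4.3 + 2.5 + 3.7 = 13.6 kJ/mol.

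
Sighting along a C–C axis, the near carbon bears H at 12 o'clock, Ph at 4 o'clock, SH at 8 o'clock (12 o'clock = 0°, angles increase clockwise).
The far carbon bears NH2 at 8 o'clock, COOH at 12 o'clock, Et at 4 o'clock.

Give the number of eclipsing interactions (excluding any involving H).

2

Non-H eclipsing pairs: Ph(120°)/Et(120°); SH(240°)/NH2(240°) — 2 interactions.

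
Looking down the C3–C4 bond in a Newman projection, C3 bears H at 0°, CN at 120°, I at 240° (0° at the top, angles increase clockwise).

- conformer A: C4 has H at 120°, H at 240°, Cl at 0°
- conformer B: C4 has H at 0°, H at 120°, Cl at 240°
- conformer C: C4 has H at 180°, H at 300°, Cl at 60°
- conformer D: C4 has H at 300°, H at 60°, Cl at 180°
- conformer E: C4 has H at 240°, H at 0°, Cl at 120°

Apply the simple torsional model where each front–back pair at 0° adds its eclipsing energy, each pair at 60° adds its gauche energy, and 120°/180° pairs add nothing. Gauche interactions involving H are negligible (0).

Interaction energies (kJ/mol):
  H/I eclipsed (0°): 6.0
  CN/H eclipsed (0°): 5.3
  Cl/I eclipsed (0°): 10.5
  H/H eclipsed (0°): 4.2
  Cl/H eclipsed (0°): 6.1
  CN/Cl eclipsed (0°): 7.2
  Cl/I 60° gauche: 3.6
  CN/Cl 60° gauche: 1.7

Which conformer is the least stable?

A (eclipsed): H–Cl eclipsed, CN–H eclipsed, I–H eclipsed; 6.1 + 5.3 + 6.0 = 17.4 kJ/mol.
B (eclipsed): H–H eclipsed, CN–H eclipsed, I–Cl eclipsed; 4.2 + 5.3 + 10.5 = 20.0 kJ/mol.
C (staggered): CN–Cl gauche; 1.7 = 1.7 kJ/mol.
D (staggered): CN–Cl gauche, I–Cl gauche; 1.7 + 3.6 = 5.3 kJ/mol.
E (eclipsed): H–H eclipsed, CN–Cl eclipsed, I–H eclipsed; 4.2 + 7.2 + 6.0 = 17.4 kJ/mol.
B has the highest total (20.0 kJ/mol).

B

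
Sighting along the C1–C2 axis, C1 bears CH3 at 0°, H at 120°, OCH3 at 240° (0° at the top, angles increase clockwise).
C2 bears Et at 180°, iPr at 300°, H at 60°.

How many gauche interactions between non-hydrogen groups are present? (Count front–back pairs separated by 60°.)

3

Non-H gauche pairs: CH3(0°)/iPr(300°); OCH3(240°)/Et(180°); OCH3(240°)/iPr(300°) — 3 interactions.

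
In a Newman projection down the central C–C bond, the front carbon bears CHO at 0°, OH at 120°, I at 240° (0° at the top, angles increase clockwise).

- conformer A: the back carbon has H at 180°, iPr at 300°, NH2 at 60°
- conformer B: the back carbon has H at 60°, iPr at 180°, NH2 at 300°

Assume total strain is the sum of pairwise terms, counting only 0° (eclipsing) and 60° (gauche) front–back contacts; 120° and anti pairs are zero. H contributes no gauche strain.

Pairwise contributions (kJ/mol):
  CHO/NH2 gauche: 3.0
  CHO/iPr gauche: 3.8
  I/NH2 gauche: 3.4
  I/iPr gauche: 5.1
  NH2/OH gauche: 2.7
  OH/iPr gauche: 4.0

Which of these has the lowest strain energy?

A is staggered. CHO at 0° is gauche with iPr at 300° (3.8); CHO at 0° is gauche with NH2 at 60° (3.0); OH at 120° is gauche with NH2 at 60° (2.7); I at 240° is gauche with iPr at 300° (5.1). Total 14.6 kJ/mol.
B is staggered. CHO at 0° is gauche with NH2 at 300° (3.0); OH at 120° is gauche with iPr at 180° (4.0); I at 240° is gauche with iPr at 180° (5.1); I at 240° is gauche with NH2 at 300° (3.4). Total 15.5 kJ/mol.
A has the lowest total (14.6 kJ/mol).

A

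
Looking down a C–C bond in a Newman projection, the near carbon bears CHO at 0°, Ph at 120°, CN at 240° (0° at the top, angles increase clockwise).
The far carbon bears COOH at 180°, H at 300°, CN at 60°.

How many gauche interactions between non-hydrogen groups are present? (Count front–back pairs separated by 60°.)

4

Non-H gauche pairs: CHO(0°)/CN(60°); Ph(120°)/COOH(180°); Ph(120°)/CN(60°); CN(240°)/COOH(180°) — 4 interactions.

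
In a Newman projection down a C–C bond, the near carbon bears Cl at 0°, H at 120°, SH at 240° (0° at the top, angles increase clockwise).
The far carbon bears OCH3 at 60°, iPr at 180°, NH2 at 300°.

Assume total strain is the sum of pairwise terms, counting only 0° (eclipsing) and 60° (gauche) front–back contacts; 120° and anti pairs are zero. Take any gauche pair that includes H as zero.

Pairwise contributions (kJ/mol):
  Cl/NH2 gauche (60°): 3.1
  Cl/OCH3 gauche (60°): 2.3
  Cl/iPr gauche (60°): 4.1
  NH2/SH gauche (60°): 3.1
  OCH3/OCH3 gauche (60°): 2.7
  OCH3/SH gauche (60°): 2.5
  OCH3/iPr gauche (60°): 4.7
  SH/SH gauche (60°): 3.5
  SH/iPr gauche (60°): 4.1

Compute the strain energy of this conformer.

This conformer (staggered): Cl(0°)/OCH3(60°) gauche 2.3; Cl(0°)/NH2(300°) gauche 3.1; SH(240°)/iPr(180°) gauche 4.1; SH(240°)/NH2(300°) gauche 3.1 → 12.6 kJ/mol.

12.6 kJ/mol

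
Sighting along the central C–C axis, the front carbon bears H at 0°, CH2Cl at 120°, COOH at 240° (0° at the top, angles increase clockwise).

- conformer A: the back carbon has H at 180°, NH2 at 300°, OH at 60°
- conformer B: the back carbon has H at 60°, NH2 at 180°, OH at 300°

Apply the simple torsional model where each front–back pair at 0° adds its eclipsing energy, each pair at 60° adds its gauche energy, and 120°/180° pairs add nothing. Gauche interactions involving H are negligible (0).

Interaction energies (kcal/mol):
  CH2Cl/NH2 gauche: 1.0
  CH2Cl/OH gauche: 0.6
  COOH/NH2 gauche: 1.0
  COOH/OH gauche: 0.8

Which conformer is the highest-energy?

A is staggered. CH2Cl at 120° is gauche with OH at 60° (0.6); COOH at 240° is gauche with NH2 at 300° (1.0). Total 1.6 kcal/mol.
B is staggered. CH2Cl at 120° is gauche with NH2 at 180° (1.0); COOH at 240° is gauche with NH2 at 180° (1.0); COOH at 240° is gauche with OH at 300° (0.8). Total 2.8 kcal/mol.
B has the highest total (2.8 kcal/mol).

B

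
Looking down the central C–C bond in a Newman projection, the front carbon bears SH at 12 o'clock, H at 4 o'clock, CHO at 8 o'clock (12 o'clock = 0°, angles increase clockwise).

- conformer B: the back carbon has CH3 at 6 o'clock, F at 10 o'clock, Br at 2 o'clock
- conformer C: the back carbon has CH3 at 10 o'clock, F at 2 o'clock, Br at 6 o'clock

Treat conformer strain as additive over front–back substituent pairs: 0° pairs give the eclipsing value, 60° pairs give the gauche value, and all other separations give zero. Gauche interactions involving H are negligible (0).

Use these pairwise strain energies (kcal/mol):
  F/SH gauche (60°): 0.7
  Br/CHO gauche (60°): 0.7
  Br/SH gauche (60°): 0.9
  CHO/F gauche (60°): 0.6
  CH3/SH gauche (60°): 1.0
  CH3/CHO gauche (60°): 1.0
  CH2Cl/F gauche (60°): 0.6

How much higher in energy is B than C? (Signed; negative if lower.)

B (staggered): SH(0°)/F(300°) gauche 0.7; SH(0°)/Br(60°) gauche 0.9; CHO(240°)/CH3(180°) gauche 1.0; CHO(240°)/F(300°) gauche 0.6 → 3.2 kcal/mol.
C (staggered): SH(0°)/CH3(300°) gauche 1.0; SH(0°)/F(60°) gauche 0.7; CHO(240°)/CH3(300°) gauche 1.0; CHO(240°)/Br(180°) gauche 0.7 → 3.4 kcal/mol.
E(B) − E(C) = 3.2 − 3.4 = -0.2 kcal/mol.

-0.2 kcal/mol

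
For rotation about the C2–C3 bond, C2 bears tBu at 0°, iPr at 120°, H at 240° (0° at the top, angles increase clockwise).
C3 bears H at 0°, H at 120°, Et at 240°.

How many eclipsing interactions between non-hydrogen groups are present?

0

Every eclipsing pair involves H, so the count is 0.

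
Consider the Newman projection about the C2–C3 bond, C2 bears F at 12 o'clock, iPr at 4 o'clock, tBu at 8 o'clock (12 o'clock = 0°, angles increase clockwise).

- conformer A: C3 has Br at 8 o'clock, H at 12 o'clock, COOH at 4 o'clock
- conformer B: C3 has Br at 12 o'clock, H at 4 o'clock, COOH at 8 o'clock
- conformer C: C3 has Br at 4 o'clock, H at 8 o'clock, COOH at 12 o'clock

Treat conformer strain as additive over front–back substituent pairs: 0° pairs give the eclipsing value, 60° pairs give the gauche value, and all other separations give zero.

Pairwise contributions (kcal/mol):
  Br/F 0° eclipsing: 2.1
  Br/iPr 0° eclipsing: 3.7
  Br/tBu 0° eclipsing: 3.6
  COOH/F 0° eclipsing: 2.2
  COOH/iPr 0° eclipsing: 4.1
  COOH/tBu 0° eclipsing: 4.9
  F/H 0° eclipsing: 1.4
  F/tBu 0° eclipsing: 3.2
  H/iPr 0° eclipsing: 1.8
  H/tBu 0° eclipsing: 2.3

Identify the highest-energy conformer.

A (eclipsed): F–H eclipsed, iPr–COOH eclipsed, tBu–Br eclipsed; 1.4 + 4.1 + 3.6 = 9.1 kcal/mol.
B (eclipsed): F–Br eclipsed, iPr–H eclipsed, tBu–COOH eclipsed; 2.1 + 1.8 + 4.9 = 8.8 kcal/mol.
C (eclipsed): F–COOH eclipsed, iPr–Br eclipsed, tBu–H eclipsed; 2.2 + 3.7 + 2.3 = 8.2 kcal/mol.
A has the highest total (9.1 kcal/mol).

A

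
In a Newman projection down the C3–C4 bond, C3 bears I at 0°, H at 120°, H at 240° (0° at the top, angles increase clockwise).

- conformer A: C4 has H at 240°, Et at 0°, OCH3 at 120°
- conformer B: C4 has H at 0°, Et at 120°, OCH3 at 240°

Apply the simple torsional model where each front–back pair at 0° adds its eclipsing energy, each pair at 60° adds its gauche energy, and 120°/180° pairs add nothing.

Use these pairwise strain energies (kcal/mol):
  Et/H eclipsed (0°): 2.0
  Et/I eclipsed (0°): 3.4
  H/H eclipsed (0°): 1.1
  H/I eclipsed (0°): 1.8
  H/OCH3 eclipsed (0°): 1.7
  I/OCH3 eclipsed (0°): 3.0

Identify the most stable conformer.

B

A (eclipsed): I(0°)/Et(0°) eclipsed 3.4; H(120°)/OCH3(120°) eclipsed 1.7; H(240°)/H(240°) eclipsed 1.1 → 6.2 kcal/mol.
B (eclipsed): I(0°)/H(0°) eclipsed 1.8; H(120°)/Et(120°) eclipsed 2.0; H(240°)/OCH3(240°) eclipsed 1.7 → 5.5 kcal/mol.
B has the lowest total (5.5 kcal/mol).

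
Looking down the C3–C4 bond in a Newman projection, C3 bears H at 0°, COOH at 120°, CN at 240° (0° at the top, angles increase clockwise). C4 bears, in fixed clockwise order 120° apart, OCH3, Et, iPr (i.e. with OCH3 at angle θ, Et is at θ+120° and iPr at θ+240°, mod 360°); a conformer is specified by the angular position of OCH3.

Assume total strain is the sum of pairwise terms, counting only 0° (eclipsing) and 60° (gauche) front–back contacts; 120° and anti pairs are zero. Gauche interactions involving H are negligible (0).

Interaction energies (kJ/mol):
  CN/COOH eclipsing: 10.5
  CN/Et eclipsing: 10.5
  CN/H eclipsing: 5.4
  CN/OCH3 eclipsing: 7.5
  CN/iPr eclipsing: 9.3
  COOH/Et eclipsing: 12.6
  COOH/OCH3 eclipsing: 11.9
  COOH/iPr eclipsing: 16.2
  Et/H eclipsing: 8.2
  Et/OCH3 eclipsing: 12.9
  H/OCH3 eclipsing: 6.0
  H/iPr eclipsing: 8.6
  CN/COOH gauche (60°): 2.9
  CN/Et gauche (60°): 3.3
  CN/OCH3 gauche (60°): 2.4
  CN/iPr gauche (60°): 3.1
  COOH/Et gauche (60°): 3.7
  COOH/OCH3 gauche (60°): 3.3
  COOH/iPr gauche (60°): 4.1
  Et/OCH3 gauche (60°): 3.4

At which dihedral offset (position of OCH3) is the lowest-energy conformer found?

OCH3 at 0° (eclipsed): H(0°)/OCH3(0°) eclipsed 6.0; COOH(120°)/Et(120°) eclipsed 12.6; CN(240°)/iPr(240°) eclipsed 9.3 → 27.9 kJ/mol.
OCH3 at 60° (staggered): COOH(120°)/OCH3(60°) gauche 3.3; COOH(120°)/Et(180°) gauche 3.7; CN(240°)/Et(180°) gauche 3.3; CN(240°)/iPr(300°) gauche 3.1 → 13.4 kJ/mol.
OCH3 at 120° (eclipsed): H(0°)/iPr(0°) eclipsed 8.6; COOH(120°)/OCH3(120°) eclipsed 11.9; CN(240°)/Et(240°) eclipsed 10.5 → 31.0 kJ/mol.
OCH3 at 180° (staggered): COOH(120°)/OCH3(180°) gauche 3.3; COOH(120°)/iPr(60°) gauche 4.1; CN(240°)/OCH3(180°) gauche 2.4; CN(240°)/Et(300°) gauche 3.3 → 13.1 kJ/mol.
OCH3 at 240° (eclipsed): H(0°)/Et(0°) eclipsed 8.2; COOH(120°)/iPr(120°) eclipsed 16.2; CN(240°)/OCH3(240°) eclipsed 7.5 → 31.9 kJ/mol.
OCH3 at 300° (staggered): COOH(120°)/Et(60°) gauche 3.7; COOH(120°)/iPr(180°) gauche 4.1; CN(240°)/OCH3(300°) gauche 2.4; CN(240°)/iPr(180°) gauche 3.1 → 13.3 kJ/mol.
The minimum (13.1 kJ/mol) occurs with OCH3 at 180°.

180°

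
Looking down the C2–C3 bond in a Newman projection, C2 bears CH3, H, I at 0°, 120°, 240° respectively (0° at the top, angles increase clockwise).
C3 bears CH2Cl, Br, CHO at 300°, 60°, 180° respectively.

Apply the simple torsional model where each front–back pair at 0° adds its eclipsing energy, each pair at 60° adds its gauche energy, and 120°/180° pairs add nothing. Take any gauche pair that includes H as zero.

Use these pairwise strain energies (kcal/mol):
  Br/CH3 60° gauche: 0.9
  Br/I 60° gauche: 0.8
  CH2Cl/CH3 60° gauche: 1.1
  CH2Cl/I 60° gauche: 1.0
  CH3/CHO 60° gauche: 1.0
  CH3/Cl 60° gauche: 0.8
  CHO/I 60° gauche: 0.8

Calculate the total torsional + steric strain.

This conformer (staggered): CH3(0°)/CH2Cl(300°) gauche 1.1; CH3(0°)/Br(60°) gauche 0.9; I(240°)/CH2Cl(300°) gauche 1.0; I(240°)/CHO(180°) gauche 0.8 → 3.8 kcal/mol.

3.8 kcal/mol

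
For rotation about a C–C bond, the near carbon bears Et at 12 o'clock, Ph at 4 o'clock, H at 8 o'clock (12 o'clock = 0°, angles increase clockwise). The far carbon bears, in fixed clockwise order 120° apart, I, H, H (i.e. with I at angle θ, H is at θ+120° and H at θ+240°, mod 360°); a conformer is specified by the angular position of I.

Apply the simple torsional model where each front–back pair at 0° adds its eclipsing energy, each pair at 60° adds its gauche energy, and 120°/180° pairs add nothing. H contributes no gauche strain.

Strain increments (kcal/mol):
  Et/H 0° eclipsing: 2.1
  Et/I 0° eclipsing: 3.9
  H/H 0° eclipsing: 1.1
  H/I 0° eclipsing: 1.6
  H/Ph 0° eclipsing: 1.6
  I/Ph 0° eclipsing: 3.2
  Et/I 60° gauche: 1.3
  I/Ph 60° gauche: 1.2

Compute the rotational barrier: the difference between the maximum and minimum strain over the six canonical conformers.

I at 0° (eclipsed): Et–I eclipsed, Ph–H eclipsed, H–H eclipsed; 3.9 + 1.6 + 1.1 = 6.6 kcal/mol.
I at 60° (staggered): Et–I gauche, Ph–I gauche; 1.3 + 1.2 = 2.5 kcal/mol.
I at 120° (eclipsed): Et–H eclipsed, Ph–I eclipsed, H–H eclipsed; 2.1 + 3.2 + 1.1 = 6.4 kcal/mol.
I at 180° (staggered): Ph–I gauche; 1.2 = 1.2 kcal/mol.
I at 240° (eclipsed): Et–H eclipsed, Ph–H eclipsed, H–I eclipsed; 2.1 + 1.6 + 1.6 = 5.3 kcal/mol.
I at 300° (staggered): Et–I gauche; 1.3 = 1.3 kcal/mol.
Max at 0° (6.6 kcal/mol), min at 180° (1.2 kcal/mol); barrier = 5.4 kcal/mol.

5.4 kcal/mol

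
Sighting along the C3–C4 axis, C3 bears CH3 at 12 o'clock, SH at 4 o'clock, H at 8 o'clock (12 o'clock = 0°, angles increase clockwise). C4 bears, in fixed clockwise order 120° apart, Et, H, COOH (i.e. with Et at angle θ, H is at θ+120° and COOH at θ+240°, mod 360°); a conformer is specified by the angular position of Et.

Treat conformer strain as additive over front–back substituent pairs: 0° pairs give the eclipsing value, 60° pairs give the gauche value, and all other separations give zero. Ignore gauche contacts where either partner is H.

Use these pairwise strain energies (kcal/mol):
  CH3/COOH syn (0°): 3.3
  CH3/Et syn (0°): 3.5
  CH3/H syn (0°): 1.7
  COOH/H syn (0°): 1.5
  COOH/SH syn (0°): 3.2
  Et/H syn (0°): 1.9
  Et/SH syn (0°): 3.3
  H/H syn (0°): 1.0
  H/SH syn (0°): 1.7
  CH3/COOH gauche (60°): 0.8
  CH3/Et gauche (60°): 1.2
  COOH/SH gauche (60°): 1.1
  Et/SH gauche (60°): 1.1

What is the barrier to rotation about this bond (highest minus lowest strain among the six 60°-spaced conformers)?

Et at 0° (eclipsed): CH3–Et eclipsed, SH–H eclipsed, H–COOH eclipsed; 3.5 + 1.7 + 1.5 = 6.7 kcal/mol.
Et at 60° (staggered): CH3–Et gauche, CH3–COOH gauche, SH–Et gauche; 1.2 + 0.8 + 1.1 = 3.1 kcal/mol.
Et at 120° (eclipsed): CH3–COOH eclipsed, SH–Et eclipsed, H–H eclipsed; 3.3 + 3.3 + 1.0 = 7.6 kcal/mol.
Et at 180° (staggered): CH3–COOH gauche, SH–Et gauche, SH–COOH gauche; 0.8 + 1.1 + 1.1 = 3.0 kcal/mol.
Et at 240° (eclipsed): CH3–H eclipsed, SH–COOH eclipsed, H–Et eclipsed; 1.7 + 3.2 + 1.9 = 6.8 kcal/mol.
Et at 300° (staggered): CH3–Et gauche, SH–COOH gauche; 1.2 + 1.1 = 2.3 kcal/mol.
Max at 120° (7.6 kcal/mol), min at 300° (2.3 kcal/mol); barrier = 5.3 kcal/mol.

5.3 kcal/mol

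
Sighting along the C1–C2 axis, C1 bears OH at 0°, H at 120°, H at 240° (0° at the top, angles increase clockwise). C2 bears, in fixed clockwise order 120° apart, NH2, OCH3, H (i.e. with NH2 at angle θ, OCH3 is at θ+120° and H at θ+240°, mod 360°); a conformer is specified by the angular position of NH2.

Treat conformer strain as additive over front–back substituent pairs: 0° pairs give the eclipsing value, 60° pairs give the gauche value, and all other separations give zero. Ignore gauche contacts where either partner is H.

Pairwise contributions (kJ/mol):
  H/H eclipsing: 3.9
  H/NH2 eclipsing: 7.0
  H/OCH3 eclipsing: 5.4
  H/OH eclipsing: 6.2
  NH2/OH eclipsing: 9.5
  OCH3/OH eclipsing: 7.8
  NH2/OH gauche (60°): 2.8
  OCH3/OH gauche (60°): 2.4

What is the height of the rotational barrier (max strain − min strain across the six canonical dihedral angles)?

16.4 kJ/mol

NH2 at 0° is eclipsed. OH at 0° is eclipsed with NH2 at 0° (9.5); H at 120° is eclipsed with OCH3 at 120° (5.4); H at 240° is eclipsed with H at 240° (3.9). Total 18.8 kJ/mol.
NH2 at 60° is staggered. OH at 0° is gauche with NH2 at 60° (2.8). Total 2.8 kJ/mol.
NH2 at 120° is eclipsed. OH at 0° is eclipsed with H at 0° (6.2); H at 120° is eclipsed with NH2 at 120° (7.0); H at 240° is eclipsed with OCH3 at 240° (5.4). Total 18.6 kJ/mol.
NH2 at 180° is staggered. OH at 0° is gauche with OCH3 at 300° (2.4). Total 2.4 kJ/mol.
NH2 at 240° is eclipsed. OH at 0° is eclipsed with OCH3 at 0° (7.8); H at 120° is eclipsed with H at 120° (3.9); H at 240° is eclipsed with NH2 at 240° (7.0). Total 18.7 kJ/mol.
NH2 at 300° is staggered. OH at 0° is gauche with NH2 at 300° (2.8); OH at 0° is gauche with OCH3 at 60° (2.4). Total 5.2 kJ/mol.
Max at 0° (18.8 kJ/mol), min at 180° (2.4 kJ/mol); barrier = 16.4 kJ/mol.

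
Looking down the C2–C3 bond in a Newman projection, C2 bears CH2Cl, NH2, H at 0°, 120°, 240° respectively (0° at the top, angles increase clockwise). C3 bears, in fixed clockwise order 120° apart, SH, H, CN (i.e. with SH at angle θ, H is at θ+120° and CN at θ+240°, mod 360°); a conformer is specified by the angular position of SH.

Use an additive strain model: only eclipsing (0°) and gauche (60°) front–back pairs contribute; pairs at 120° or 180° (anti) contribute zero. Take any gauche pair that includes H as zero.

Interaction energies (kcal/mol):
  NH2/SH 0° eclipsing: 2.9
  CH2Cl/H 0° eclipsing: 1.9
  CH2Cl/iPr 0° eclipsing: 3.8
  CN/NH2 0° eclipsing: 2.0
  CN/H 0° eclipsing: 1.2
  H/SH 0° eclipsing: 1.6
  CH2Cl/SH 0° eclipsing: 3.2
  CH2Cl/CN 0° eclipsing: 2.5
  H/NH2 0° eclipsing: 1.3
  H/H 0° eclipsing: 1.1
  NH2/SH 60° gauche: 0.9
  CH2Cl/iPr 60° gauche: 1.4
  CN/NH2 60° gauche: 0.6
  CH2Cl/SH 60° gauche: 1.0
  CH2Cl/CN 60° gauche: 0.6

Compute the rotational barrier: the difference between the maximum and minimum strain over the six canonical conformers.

4.9 kcal/mol

SH at 0° (eclipsed): CH2Cl(0°)/SH(0°) eclipsed 3.2; NH2(120°)/H(120°) eclipsed 1.3; H(240°)/CN(240°) eclipsed 1.2 → 5.7 kcal/mol.
SH at 60° (staggered): CH2Cl(0°)/SH(60°) gauche 1.0; CH2Cl(0°)/CN(300°) gauche 0.6; NH2(120°)/SH(60°) gauche 0.9 → 2.5 kcal/mol.
SH at 120° (eclipsed): CH2Cl(0°)/CN(0°) eclipsed 2.5; NH2(120°)/SH(120°) eclipsed 2.9; H(240°)/H(240°) eclipsed 1.1 → 6.5 kcal/mol.
SH at 180° (staggered): CH2Cl(0°)/CN(60°) gauche 0.6; NH2(120°)/SH(180°) gauche 0.9; NH2(120°)/CN(60°) gauche 0.6 → 2.1 kcal/mol.
SH at 240° (eclipsed): CH2Cl(0°)/H(0°) eclipsed 1.9; NH2(120°)/CN(120°) eclipsed 2.0; H(240°)/SH(240°) eclipsed 1.6 → 5.5 kcal/mol.
SH at 300° (staggered): CH2Cl(0°)/SH(300°) gauche 1.0; NH2(120°)/CN(180°) gauche 0.6 → 1.6 kcal/mol.
Max at 120° (6.5 kcal/mol), min at 300° (1.6 kcal/mol); barrier = 4.9 kcal/mol.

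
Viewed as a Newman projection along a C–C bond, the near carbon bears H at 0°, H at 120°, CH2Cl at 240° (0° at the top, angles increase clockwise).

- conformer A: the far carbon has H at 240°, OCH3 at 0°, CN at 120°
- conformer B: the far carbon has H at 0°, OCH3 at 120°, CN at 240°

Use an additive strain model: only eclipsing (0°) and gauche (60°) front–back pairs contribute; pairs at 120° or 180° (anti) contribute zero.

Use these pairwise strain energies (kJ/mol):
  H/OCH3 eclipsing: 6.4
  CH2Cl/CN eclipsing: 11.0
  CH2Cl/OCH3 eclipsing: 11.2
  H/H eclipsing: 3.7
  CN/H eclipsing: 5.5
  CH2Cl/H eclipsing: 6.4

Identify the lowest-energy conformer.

A (eclipsed): H(0°)/OCH3(0°) eclipsed 6.4; H(120°)/CN(120°) eclipsed 5.5; CH2Cl(240°)/H(240°) eclipsed 6.4 → 18.3 kJ/mol.
B (eclipsed): H(0°)/H(0°) eclipsed 3.7; H(120°)/OCH3(120°) eclipsed 6.4; CH2Cl(240°)/CN(240°) eclipsed 11.0 → 21.1 kJ/mol.
A has the lowest total (18.3 kJ/mol).

A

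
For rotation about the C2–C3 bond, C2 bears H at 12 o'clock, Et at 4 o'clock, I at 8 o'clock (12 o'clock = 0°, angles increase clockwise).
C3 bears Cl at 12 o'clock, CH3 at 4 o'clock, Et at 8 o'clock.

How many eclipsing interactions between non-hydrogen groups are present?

2

Non-H eclipsing pairs: Et(120°)/CH3(120°); I(240°)/Et(240°) — 2 interactions.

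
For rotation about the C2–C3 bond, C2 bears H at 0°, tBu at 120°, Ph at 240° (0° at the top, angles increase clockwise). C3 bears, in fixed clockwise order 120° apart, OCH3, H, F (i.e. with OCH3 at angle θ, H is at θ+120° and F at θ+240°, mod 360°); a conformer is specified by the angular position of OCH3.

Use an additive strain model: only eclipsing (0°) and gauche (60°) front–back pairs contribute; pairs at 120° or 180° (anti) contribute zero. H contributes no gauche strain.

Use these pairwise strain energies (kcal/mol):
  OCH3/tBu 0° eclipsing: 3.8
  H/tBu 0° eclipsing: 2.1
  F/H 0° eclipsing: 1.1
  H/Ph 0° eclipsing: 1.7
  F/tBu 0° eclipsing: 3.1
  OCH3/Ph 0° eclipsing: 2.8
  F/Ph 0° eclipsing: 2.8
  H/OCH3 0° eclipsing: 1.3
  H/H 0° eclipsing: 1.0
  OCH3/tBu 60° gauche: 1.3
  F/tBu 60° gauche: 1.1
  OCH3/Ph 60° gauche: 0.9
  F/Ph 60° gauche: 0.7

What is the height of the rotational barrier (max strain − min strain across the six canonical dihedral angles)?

OCH3 at 0° is eclipsed. H at 0° is eclipsed with OCH3 at 0° (1.3); tBu at 120° is eclipsed with H at 120° (2.1); Ph at 240° is eclipsed with F at 240° (2.8). Total 6.2 kcal/mol.
OCH3 at 60° is staggered. tBu at 120° is gauche with OCH3 at 60° (1.3); Ph at 240° is gauche with F at 300° (0.7). Total 2.0 kcal/mol.
OCH3 at 120° is eclipsed. H at 0° is eclipsed with F at 0° (1.1); tBu at 120° is eclipsed with OCH3 at 120° (3.8); Ph at 240° is eclipsed with H at 240° (1.7). Total 6.6 kcal/mol.
OCH3 at 180° is staggered. tBu at 120° is gauche with OCH3 at 180° (1.3); tBu at 120° is gauche with F at 60° (1.1); Ph at 240° is gauche with OCH3 at 180° (0.9). Total 3.3 kcal/mol.
OCH3 at 240° is eclipsed. H at 0° is eclipsed with H at 0° (1.0); tBu at 120° is eclipsed with F at 120° (3.1); Ph at 240° is eclipsed with OCH3 at 240° (2.8). Total 6.9 kcal/mol.
OCH3 at 300° is staggered. tBu at 120° is gauche with F at 180° (1.1); Ph at 240° is gauche with OCH3 at 300° (0.9); Ph at 240° is gauche with F at 180° (0.7). Total 2.7 kcal/mol.
Max at 240° (6.9 kcal/mol), min at 60° (2.0 kcal/mol); barrier = 4.9 kcal/mol.

4.9 kcal/mol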